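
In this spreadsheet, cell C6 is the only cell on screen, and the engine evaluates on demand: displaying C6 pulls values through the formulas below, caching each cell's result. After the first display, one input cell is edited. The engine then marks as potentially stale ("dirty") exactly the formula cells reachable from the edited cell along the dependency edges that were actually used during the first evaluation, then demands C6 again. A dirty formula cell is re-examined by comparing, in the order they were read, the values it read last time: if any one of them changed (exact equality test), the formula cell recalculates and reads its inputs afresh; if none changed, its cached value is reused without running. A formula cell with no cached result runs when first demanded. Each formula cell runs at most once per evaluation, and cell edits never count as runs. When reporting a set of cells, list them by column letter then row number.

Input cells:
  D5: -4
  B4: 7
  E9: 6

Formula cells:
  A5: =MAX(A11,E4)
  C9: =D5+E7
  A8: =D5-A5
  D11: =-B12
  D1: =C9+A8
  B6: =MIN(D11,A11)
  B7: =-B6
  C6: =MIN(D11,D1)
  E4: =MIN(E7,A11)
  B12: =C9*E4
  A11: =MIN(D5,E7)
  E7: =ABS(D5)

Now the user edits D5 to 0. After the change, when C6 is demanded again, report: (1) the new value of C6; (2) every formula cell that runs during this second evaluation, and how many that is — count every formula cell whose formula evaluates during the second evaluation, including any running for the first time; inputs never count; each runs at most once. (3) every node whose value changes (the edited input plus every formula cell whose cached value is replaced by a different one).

C6 now evaluates to 0.
Run set: A5, A8, A11, B12, C9, E4, E7 (7 run).
Changed values: A5, A11, D5, E4, E7.
The important point: at D1 every value read last time is unchanged, so the dirty flag clears without a run.

Initial pass — values computed on the first demand:
  E7 = ABS(-4) = 4
  A11 = MIN(-4, 4) = -4
  C9 = -4 + 4 = 0
  E4 = MIN(4, -4) = -4
  A5 = MAX(-4, -4) = -4
  A8 = -4 - -4 = 0
  B12 = 0 * -4 = 0
  D1 = 0 + 0 = 0
  D11 = -(0) = 0
  C6 = MIN(0, 0) = 0

Second demand — change propagation:
  E7: re-runs because D5 -4->0; new result 0.
  A11: re-runs because D5 -4->0; E7 4->0; new result 0.
  C9: re-runs because D5 -4->0; E7 4->0; new result 0 (unchanged).
  E4: re-runs because E7 4->0; A11 -4->0; new result 0.
  A5: re-runs because A11 -4->0; E4 -4->0; new result 0.
  A8: re-runs because D5 -4->0; A5 -4->0; new result 0 (unchanged).
  B12: re-runs because E4 -4->0; new result 0 (unchanged).
  D1: re-examined; everything it read last time is the same (C9 unchanged, A8 unchanged) — cache 0 kept, no run.
  D11: re-examined; everything it read last time is the same (B12 unchanged) — cache 0 kept, no run.
  C6: re-examined; everything it read last time is the same (D11 unchanged, D1 unchanged) — cache 0 kept, no run.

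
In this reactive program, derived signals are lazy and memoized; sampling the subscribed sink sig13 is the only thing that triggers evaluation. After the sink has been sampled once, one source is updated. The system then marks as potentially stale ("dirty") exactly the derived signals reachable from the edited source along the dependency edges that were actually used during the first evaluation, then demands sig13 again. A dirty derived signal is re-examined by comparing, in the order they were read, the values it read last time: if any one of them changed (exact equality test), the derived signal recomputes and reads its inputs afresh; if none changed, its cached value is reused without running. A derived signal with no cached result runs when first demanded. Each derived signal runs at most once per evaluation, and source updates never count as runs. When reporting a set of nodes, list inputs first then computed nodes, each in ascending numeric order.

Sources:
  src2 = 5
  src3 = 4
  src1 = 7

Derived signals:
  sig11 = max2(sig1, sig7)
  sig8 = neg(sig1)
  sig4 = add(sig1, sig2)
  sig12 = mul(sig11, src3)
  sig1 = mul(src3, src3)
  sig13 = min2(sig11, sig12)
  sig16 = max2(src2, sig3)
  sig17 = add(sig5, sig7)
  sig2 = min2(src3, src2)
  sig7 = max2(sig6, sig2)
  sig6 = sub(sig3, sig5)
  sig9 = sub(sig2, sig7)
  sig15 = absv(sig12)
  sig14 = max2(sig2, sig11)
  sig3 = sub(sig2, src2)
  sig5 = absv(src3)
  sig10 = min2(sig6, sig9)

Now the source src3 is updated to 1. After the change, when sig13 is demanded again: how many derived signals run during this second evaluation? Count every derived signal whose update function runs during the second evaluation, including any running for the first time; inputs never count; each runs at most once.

First demand of the output computes:
  sig1 = mul(4, 4) = 16
  sig2 = min2(4, 5) = 4
  sig3 = sub(4, 5) = -1
  sig5 = absv(4) = 4
  sig6 = sub(-1, 4) = -5
  sig7 = max2(-5, 4) = 4
  sig11 = max2(16, 4) = 16
  sig12 = mul(16, 4) = 64
  sig13 = min2(16, 64) = 16

After the edit, cleaning proceeds:
  sig1: a read changed (src3 4->1; src3 4->1) — executes, giving 1.
  sig2: a read changed (src3 4->1) — executes, giving 1.
  sig3: a read changed (sig2 4->1) — executes, giving -4.
  sig5: a read changed (src3 4->1) — executes, giving 1.
  sig6: a read changed (sig3 -1->-4; sig5 4->1) — executes, giving -5 — identical to its old value.
  sig7: a read changed (sig2 4->1) — executes, giving 1.
  sig11: a read changed (sig1 16->1; sig7 4->1) — executes, giving 1.
  sig12: a read changed (sig11 16->1; src3 4->1) — executes, giving 1.
  sig13: a read changed (sig11 16->1; sig12 64->1) — executes, giving 1.

9 derived signals run: sig1, sig2, sig3, sig5, sig6, sig7, sig11, sig12, sig13.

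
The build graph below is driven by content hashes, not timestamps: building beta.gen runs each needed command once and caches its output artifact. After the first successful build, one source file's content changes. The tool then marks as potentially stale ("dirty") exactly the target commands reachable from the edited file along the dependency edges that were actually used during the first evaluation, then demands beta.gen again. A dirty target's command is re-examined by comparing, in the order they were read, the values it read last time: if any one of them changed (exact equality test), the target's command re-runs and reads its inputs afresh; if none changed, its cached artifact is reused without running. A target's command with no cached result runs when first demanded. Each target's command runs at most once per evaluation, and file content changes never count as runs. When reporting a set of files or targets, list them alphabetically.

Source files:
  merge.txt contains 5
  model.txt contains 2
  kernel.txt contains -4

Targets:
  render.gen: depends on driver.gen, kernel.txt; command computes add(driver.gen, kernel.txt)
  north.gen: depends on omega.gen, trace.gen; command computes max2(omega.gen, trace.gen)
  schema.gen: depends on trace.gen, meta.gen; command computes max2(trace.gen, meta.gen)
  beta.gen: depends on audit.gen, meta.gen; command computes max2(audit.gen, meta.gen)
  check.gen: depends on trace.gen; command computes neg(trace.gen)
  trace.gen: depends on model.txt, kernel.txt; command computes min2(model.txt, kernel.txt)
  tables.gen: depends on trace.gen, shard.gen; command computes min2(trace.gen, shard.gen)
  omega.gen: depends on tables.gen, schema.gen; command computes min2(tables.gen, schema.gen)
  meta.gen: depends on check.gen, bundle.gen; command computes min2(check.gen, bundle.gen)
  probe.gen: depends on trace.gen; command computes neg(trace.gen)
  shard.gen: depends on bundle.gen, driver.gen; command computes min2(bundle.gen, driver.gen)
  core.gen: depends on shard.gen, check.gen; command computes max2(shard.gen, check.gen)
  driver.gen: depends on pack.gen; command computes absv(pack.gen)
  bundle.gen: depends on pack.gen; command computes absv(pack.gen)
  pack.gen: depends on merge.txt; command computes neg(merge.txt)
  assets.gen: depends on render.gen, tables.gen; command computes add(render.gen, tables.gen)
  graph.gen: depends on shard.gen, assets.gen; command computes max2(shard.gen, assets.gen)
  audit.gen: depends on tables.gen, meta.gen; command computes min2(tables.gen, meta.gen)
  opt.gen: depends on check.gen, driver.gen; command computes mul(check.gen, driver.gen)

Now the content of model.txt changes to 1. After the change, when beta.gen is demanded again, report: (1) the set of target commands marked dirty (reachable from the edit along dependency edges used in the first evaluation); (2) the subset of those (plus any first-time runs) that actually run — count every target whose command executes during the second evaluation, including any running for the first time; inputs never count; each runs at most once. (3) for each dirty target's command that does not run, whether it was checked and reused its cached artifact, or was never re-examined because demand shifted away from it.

Initial pass — values computed on the first demand:
  pack.gen = neg(5) = -5
  bundle.gen = absv(-5) = 5
  driver.gen = absv(-5) = 5
  shard.gen = min2(5, 5) = 5
  trace.gen = min2(2, -4) = -4
  check.gen = neg(-4) = 4
  meta.gen = min2(4, 5) = 4
  tables.gen = min2(-4, 5) = -4
  audit.gen = min2(-4, 4) = -4
  beta.gen = max2(-4, 4) = 4

Second demand — change propagation:
  trace.gen: re-runs because model.txt 2->1; new result -4 (unchanged).
  check.gen: re-examined; everything it read last time is the same (trace.gen unchanged) — cache 4 kept, no run.
  meta.gen: re-examined; everything it read last time is the same (check.gen unchanged, bundle.gen unchanged) — cache 4 kept, no run.
  tables.gen: re-examined; everything it read last time is the same (trace.gen unchanged, shard.gen unchanged) — cache -4 kept, no run.
  audit.gen: re-examined; everything it read last time is the same (tables.gen unchanged, meta.gen unchanged) — cache -4 kept, no run.
  beta.gen: re-examined; everything it read last time is the same (audit.gen unchanged, meta.gen unchanged) — cache 4 kept, no run.

The important point: trace.gen recomputes to an identical value, and the output ends up unchanged.

Dirty set: audit.gen, beta.gen, check.gen, meta.gen, tables.gen, trace.gen.
Run set: trace.gen (1 run).
Re-examined without running (cache reused): audit.gen, beta.gen, check.gen, meta.gen, tables.gen.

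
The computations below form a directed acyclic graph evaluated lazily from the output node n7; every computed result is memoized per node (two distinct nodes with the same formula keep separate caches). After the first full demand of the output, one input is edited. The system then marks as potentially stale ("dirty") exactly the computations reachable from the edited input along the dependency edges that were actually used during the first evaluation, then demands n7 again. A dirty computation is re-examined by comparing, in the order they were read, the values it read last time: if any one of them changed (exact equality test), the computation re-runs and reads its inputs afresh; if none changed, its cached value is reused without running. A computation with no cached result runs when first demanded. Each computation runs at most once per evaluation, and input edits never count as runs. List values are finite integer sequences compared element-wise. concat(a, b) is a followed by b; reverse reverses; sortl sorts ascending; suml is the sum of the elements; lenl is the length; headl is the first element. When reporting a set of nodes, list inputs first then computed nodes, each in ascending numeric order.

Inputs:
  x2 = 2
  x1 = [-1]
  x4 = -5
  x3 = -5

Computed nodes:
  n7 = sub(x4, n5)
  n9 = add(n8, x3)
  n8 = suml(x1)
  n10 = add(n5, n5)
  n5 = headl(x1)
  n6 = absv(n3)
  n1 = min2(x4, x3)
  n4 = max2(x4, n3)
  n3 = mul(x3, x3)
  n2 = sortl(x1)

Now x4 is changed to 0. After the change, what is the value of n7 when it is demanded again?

Demanding n7 again yields 1.

First demand of the output computes:
  n5 = headl([-1]) = -1
  n7 = sub(-5, -1) = -4

After the edit, cleaning proceeds:
  n7: a read changed (x4 -5->0) — executes, giving 1.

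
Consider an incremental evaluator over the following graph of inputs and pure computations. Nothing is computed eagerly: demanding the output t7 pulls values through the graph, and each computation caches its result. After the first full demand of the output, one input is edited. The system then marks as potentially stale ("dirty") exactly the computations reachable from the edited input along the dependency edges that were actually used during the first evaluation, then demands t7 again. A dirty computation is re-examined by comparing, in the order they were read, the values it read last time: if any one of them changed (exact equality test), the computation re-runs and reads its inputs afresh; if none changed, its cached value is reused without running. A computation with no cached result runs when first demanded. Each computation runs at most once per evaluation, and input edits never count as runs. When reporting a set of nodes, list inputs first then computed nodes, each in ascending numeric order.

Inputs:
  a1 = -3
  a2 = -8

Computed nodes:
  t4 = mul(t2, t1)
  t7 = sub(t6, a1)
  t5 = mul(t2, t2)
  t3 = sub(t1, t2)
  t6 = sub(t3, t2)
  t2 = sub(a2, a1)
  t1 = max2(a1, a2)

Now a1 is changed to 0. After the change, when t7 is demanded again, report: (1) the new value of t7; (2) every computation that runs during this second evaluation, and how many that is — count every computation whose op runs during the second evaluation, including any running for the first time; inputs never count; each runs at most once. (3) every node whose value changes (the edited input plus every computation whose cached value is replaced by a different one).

Initial pass — values computed on the first demand:
  t1 = max2(-3, -8) = -3
  t2 = sub(-8, -3) = -5
  t3 = sub(-3, -5) = 2
  t6 = sub(2, -5) = 7
  t7 = sub(7, -3) = 10

Second demand — change propagation:
  t1: re-runs because a1 -3->0; new result 0.
  t2: re-runs because a1 -3->0; new result -8.
  t3: re-runs because t1 -3->0; t2 -5->-8; new result 8.
  t6: re-runs because t3 2->8; t2 -5->-8; new result 16.
  t7: re-runs because t6 7->16; a1 -3->0; new result 16.

t7 now evaluates to 16.
Run set: t1, t2, t3, t6, t7 (5 run).
Changed values: a1, t1, t2, t3, t6, t7.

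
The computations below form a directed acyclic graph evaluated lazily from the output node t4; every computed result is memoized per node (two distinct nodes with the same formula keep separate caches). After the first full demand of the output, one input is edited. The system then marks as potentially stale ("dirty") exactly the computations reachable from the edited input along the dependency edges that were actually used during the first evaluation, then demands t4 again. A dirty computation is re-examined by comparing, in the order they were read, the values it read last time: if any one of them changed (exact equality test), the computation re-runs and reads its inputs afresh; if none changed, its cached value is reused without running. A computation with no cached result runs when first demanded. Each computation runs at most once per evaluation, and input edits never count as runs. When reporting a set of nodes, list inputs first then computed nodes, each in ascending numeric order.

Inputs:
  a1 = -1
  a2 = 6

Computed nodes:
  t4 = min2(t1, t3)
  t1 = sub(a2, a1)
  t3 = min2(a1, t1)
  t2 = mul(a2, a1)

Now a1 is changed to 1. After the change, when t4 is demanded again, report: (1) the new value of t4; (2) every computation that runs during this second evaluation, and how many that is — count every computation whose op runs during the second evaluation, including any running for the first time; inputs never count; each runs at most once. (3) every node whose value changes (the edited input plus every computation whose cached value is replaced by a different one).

Demanding t4 again yields 1.
3 computations run: t1, t3, t4.
The nodes whose values change: a1, t1, t3, t4.

First demand of the output computes:
  t1 = sub(6, -1) = 7
  t3 = min2(-1, 7) = -1
  t4 = min2(7, -1) = -1

After the edit, cleaning proceeds:
  t1: a read changed (a1 -1->1) — executes, giving 5.
  t3: a read changed (a1 -1->1; t1 7->5) — executes, giving 1.
  t4: a read changed (t1 7->5; t3 -1->1) — executes, giving 1.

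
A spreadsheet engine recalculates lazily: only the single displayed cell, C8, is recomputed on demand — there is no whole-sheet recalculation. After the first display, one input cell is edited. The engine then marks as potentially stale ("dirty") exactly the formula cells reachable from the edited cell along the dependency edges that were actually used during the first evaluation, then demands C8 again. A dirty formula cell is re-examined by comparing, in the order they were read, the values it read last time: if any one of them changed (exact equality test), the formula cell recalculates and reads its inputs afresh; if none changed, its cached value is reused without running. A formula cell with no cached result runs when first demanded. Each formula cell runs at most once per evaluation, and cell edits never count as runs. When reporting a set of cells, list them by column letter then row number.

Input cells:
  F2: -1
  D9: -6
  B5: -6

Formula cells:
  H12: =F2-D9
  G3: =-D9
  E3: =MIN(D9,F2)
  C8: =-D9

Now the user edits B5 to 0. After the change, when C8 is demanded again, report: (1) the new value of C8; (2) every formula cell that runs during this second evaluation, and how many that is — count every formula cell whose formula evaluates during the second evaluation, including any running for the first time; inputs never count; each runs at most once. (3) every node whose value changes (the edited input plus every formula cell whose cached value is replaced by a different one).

New value of C8: 6.
Formula cells that run: none — 0 in total.
Values that change: B5.
Key observation: B5 is never demanded by the output, so the edit triggers no recomputation at all.

First evaluation (everything demanded from the output):
  C8 = -(-6) = 6

Propagation after the edit:
  B5 feeds no computation that the output demands — nothing is marked dirty and nothing runs.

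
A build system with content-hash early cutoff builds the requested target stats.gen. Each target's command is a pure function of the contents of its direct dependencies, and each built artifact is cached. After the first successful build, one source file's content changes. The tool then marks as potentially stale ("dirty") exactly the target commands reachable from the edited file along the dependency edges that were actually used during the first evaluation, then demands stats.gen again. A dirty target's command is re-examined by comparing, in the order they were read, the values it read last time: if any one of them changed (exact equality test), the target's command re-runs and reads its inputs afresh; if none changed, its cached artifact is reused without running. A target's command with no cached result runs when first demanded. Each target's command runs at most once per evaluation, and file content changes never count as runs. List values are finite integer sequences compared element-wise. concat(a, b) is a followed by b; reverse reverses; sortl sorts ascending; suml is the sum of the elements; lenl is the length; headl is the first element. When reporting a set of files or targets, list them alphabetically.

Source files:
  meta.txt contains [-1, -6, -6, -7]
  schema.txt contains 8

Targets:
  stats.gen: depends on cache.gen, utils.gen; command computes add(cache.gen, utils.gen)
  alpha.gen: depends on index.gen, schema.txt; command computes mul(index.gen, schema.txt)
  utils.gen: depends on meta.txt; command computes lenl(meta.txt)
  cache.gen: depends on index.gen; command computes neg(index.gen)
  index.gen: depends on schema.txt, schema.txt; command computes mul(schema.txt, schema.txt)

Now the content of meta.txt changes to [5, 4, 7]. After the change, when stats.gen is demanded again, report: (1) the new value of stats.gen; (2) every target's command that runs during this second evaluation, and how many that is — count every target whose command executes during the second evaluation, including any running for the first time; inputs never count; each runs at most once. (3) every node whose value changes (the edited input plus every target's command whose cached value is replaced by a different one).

New value of stats.gen: -61.
Target commands that run: stats.gen, utils.gen — 2 in total.
Values that change: meta.txt, stats.gen, utils.gen.

First evaluation (everything demanded from the output):
  index.gen = mul(8, 8) = 64
  cache.gen = neg(64) = -64
  utils.gen = lenl([-1, -6, -6, -7]) = 4
  stats.gen = add(-64, 4) = -60

Propagation after the edit:
  utils.gen: runs — meta.txt [-1, -6, -6, -7]->[5, 4, 7]; result 3.
  stats.gen: runs — utils.gen 4->3; result -61.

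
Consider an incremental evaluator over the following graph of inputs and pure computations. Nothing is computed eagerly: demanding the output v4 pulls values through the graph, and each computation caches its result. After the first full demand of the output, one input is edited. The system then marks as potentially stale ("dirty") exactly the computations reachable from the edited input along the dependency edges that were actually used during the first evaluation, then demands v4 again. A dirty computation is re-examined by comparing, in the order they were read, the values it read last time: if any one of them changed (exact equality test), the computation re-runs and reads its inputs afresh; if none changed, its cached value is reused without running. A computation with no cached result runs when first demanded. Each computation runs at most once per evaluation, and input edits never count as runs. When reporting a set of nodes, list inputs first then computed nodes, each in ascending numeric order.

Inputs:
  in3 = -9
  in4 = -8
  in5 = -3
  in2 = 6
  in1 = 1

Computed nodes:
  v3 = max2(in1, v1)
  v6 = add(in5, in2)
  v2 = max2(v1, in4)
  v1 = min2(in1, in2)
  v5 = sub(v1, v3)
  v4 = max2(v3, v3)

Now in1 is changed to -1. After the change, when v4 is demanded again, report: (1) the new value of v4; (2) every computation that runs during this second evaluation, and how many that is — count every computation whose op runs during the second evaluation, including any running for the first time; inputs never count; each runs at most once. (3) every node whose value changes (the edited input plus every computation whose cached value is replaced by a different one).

v4 now evaluates to -1.
Run set: v1, v3, v4 (3 run).
Changed values: in1, v1, v3, v4.

Initial pass — values computed on the first demand:
  v1 = min2(1, 6) = 1
  v3 = max2(1, 1) = 1
  v4 = max2(1, 1) = 1

Second demand — change propagation:
  v1: re-runs because in1 1->-1; new result -1.
  v3: re-runs because in1 1->-1; v1 1->-1; new result -1.
  v4: re-runs because v3 1->-1; v3 1->-1; new result -1.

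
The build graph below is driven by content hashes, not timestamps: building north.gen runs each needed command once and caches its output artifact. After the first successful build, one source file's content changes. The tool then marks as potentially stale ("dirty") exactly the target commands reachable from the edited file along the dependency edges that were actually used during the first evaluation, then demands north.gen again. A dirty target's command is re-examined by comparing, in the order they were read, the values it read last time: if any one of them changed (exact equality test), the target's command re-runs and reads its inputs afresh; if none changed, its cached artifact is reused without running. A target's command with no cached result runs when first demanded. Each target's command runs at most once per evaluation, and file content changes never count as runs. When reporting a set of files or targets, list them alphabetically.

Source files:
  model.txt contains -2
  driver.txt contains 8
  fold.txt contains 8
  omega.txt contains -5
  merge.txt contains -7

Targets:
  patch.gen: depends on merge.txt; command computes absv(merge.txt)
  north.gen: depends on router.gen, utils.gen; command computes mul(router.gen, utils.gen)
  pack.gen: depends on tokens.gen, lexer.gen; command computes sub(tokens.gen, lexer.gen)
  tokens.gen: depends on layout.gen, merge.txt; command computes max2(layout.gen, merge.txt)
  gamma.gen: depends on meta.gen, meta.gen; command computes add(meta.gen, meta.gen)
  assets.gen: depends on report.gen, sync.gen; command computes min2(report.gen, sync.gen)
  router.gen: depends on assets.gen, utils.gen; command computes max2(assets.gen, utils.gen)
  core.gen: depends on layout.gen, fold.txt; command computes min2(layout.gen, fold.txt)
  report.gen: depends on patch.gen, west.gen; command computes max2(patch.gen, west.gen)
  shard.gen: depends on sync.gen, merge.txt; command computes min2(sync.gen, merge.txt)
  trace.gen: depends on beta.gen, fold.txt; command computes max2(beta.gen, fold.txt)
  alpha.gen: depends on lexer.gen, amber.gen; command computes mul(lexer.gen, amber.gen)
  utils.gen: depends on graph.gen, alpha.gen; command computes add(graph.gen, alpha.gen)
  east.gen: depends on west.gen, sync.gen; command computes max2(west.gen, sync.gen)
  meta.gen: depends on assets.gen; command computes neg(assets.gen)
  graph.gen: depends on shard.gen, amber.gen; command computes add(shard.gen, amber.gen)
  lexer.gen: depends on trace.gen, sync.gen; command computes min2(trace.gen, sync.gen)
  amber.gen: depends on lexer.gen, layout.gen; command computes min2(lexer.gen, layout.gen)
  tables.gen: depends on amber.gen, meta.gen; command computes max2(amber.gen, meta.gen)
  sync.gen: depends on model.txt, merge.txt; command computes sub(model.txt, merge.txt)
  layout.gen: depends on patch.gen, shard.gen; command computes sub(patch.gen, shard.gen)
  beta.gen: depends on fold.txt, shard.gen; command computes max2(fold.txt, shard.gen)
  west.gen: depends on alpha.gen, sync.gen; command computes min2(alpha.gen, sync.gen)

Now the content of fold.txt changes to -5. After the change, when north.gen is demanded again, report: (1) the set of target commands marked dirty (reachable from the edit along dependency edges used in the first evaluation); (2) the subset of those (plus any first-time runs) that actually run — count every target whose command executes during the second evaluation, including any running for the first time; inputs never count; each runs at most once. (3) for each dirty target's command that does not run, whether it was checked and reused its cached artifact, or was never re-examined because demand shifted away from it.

Dirty set: alpha.gen, amber.gen, assets.gen, beta.gen, graph.gen, lexer.gen, north.gen, report.gen, router.gen, trace.gen, utils.gen, west.gen.
Run set: alpha.gen, amber.gen, beta.gen, graph.gen, lexer.gen, north.gen, router.gen, trace.gen, utils.gen (9 run).
Re-examined without running (cache reused): assets.gen, report.gen, west.gen.
The important point: at west.gen every value read last time is unchanged, so the dirty flag clears without a run.

Initial pass — values computed on the first demand:
  patch.gen = absv(-7) = 7
  sync.gen = sub(-2, -7) = 5
  shard.gen = min2(5, -7) = -7
  beta.gen = max2(8, -7) = 8
  layout.gen = sub(7, -7) = 14
  trace.gen = max2(8, 8) = 8
  lexer.gen = min2(8, 5) = 5
  amber.gen = min2(5, 14) = 5
  alpha.gen = mul(5, 5) = 25
  graph.gen = add(-7, 5) = -2
  utils.gen = add(-2, 25) = 23
  west.gen = min2(25, 5) = 5
  report.gen = max2(7, 5) = 7
  assets.gen = min2(7, 5) = 5
  router.gen = max2(5, 23) = 23
  north.gen = mul(23, 23) = 529

Second demand — change propagation:
  beta.gen: re-runs because fold.txt 8->-5; new result -5.
  trace.gen: re-runs because beta.gen 8->-5; fold.txt 8->-5; new result -5.
  lexer.gen: re-runs because trace.gen 8->-5; new result -5.
  amber.gen: re-runs because lexer.gen 5->-5; new result -5.
  alpha.gen: re-runs because lexer.gen 5->-5; amber.gen 5->-5; new result 25 (unchanged).
  graph.gen: re-runs because amber.gen 5->-5; new result -12.
  utils.gen: re-runs because graph.gen -2->-12; new result 13.
  west.gen: re-examined; everything it read last time is the same (alpha.gen unchanged, sync.gen unchanged) — cache 5 kept, no run.
  report.gen: re-examined; everything it read last time is the same (patch.gen unchanged, west.gen unchanged) — cache 7 kept, no run.
  assets.gen: re-examined; everything it read last time is the same (report.gen unchanged, sync.gen unchanged) — cache 5 kept, no run.
  router.gen: re-runs because utils.gen 23->13; new result 13.
  north.gen: re-runs because router.gen 23->13; utils.gen 23->13; new result 169.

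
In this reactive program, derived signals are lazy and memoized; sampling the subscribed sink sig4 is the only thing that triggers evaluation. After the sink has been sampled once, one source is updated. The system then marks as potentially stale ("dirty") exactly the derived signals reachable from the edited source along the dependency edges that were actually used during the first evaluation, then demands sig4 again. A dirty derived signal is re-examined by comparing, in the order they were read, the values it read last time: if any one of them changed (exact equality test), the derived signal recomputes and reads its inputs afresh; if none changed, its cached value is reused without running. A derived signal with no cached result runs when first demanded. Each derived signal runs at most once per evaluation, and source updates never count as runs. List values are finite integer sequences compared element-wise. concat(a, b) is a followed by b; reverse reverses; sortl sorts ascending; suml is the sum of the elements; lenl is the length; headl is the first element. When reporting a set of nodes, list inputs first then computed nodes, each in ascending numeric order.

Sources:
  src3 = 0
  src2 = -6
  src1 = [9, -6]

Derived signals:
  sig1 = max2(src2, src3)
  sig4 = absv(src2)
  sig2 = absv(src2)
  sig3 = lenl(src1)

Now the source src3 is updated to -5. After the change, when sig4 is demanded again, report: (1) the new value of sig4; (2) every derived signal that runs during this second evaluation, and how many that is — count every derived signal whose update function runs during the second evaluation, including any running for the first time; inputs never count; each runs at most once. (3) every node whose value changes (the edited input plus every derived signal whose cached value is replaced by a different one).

Demanding sig4 again yields 6.
0 derived signals run: none.
The nodes whose values change: src3.
Note the shortcut — src3 feeds only undemanded nodes, so no recomputation happens.

First demand of the output computes:
  sig4 = absv(-6) = 6

After the edit, cleaning proceeds:
  src3 only reaches undemanded nodes; the second demand re-runs nothing.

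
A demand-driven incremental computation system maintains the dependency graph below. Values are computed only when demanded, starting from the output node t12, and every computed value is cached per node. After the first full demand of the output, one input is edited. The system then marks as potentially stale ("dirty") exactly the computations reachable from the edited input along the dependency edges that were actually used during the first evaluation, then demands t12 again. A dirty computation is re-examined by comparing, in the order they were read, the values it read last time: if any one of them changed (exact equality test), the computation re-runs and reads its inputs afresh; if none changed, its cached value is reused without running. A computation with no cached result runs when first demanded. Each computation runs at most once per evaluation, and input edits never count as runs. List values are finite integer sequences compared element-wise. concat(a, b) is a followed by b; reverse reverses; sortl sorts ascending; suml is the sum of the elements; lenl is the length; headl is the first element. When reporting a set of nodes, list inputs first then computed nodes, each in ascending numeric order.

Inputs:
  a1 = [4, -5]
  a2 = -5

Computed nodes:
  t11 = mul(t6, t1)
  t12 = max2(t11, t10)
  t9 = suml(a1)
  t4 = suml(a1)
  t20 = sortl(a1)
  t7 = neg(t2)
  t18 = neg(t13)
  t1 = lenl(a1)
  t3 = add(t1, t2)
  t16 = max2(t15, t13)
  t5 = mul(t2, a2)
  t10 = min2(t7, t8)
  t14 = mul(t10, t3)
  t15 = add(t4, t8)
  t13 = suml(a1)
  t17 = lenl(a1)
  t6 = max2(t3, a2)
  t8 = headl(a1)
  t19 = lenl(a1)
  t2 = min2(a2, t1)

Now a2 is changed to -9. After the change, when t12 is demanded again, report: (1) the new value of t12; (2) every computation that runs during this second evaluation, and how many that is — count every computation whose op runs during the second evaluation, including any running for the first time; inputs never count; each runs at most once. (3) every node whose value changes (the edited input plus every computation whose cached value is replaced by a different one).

First evaluation (everything demanded from the output):
  t1 = lenl([4, -5]) = 2
  t2 = min2(-5, 2) = -5
  t3 = add(2, -5) = -3
  t6 = max2(-3, -5) = -3
  t7 = neg(-5) = 5
  t8 = headl([4, -5]) = 4
  t10 = min2(5, 4) = 4
  t11 = mul(-3, 2) = -6
  t12 = max2(-6, 4) = 4

Propagation after the edit:
  t2: runs — a2 -5->-9; result -9.
  t3: runs — t2 -5->-9; result -7.
  t6: runs — t3 -3->-7; a2 -5->-9; result -7.
  t7: runs — t2 -5->-9; result 9.
  t10: runs — t7 5->9; result 4 (same value as before).
  t11: runs — t6 -3->-7; result -14.
  t12: runs — t11 -6->-14; result 4 (same value as before).

New value of t12: 4.
Computations that run: t2, t3, t6, t7, t10, t11, t12 — 7 in total.
Values that change: a2, t2, t3, t6, t7, t11.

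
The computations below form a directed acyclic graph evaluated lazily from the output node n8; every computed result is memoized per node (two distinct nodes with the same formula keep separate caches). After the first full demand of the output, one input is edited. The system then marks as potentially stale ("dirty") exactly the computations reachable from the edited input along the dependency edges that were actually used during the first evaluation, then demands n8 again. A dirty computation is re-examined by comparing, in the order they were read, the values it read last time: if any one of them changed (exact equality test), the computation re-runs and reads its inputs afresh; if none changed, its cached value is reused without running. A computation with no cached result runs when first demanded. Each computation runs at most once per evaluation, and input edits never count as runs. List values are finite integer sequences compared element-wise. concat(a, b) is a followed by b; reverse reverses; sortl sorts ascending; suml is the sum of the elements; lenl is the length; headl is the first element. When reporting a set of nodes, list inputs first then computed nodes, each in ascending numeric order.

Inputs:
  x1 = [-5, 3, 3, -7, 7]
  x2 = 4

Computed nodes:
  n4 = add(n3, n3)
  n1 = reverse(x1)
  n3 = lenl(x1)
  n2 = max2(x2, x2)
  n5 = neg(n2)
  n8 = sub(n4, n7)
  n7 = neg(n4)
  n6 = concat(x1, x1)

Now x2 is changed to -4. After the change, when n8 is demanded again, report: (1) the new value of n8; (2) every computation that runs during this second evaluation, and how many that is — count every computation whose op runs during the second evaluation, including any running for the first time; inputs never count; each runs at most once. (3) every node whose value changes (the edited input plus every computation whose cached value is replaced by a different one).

First demand of the output computes:
  n3 = lenl([-5, 3, 3, -7, 7]) = 5
  n4 = add(5, 5) = 10
  n7 = neg(10) = -10
  n8 = sub(10, -10) = 20

After the edit, cleaning proceeds:
  x2 only reaches undemanded nodes; the second demand re-runs nothing.

Note the shortcut — x2 feeds only undemanded nodes, so no recomputation happens.

Demanding n8 again yields 20.
0 computations run: none.
The nodes whose values change: x2.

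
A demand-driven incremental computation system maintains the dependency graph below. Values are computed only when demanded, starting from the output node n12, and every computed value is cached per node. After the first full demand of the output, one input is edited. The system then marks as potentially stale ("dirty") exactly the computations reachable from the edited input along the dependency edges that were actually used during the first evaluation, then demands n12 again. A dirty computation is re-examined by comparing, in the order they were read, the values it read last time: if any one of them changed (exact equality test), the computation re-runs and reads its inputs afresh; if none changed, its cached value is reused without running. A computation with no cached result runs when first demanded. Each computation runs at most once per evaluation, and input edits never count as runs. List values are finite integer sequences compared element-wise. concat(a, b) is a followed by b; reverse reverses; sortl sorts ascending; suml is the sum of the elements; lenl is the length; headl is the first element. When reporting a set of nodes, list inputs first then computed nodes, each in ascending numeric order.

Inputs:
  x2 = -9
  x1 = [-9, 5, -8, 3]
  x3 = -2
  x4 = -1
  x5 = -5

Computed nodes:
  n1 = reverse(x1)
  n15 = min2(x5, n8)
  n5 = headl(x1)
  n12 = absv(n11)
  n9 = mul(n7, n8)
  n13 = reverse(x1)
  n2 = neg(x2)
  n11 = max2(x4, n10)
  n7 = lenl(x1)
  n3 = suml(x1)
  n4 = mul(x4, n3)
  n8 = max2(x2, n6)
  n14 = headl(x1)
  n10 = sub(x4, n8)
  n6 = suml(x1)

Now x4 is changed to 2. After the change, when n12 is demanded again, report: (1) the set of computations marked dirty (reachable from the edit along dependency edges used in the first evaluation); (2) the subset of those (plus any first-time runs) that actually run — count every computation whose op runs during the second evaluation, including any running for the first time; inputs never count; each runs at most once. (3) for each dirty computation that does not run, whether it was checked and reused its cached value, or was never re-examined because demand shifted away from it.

Marked dirty: n10, n11, n12.
Computations that run: n10, n11, n12 — 3 in total.
Every dirty computation ran.

First evaluation (everything demanded from the output):
  n6 = suml([-9, 5, -8, 3]) = -9
  n8 = max2(-9, -9) = -9
  n10 = sub(-1, -9) = 8
  n11 = max2(-1, 8) = 8
  n12 = absv(8) = 8

Propagation after the edit:
  n10: runs — x4 -1->2; result 11.
  n11: runs — x4 -1->2; n10 8->11; result 11.
  n12: runs — n11 8->11; result 11.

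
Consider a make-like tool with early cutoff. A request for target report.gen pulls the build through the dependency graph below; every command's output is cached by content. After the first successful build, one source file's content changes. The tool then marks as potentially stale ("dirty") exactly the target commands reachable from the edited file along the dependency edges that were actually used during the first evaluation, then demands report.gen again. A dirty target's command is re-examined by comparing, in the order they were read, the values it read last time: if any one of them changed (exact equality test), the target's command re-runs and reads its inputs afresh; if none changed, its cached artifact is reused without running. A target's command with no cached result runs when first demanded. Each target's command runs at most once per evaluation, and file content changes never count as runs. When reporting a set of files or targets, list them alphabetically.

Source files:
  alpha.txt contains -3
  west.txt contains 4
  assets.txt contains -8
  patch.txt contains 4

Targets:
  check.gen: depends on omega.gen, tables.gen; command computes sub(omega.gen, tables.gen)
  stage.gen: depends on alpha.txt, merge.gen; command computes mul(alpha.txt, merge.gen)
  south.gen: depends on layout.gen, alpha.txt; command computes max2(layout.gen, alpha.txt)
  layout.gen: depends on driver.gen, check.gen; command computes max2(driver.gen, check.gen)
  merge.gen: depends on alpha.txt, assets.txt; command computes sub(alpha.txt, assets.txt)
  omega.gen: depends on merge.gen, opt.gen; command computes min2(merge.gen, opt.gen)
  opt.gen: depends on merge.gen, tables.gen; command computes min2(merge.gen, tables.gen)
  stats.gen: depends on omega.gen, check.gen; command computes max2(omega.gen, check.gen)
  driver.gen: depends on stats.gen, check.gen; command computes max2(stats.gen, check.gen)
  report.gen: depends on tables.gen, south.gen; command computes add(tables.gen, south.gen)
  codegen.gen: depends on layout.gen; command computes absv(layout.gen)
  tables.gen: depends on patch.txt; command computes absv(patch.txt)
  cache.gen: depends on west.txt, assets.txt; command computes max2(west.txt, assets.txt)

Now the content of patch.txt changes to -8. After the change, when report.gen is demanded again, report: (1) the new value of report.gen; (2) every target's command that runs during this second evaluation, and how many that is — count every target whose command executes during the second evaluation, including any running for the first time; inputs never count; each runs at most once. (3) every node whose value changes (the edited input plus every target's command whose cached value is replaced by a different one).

Demanding report.gen again yields 13.
9 target commands run: check.gen, driver.gen, layout.gen, omega.gen, opt.gen, report.gen, south.gen, stats.gen, tables.gen.
The nodes whose values change: check.gen, driver.gen, layout.gen, omega.gen, opt.gen, patch.txt, report.gen, south.gen, stats.gen, tables.gen.

First demand of the output computes:
  merge.gen = sub(-3, -8) = 5
  tables.gen = absv(4) = 4
  opt.gen = min2(5, 4) = 4
  omega.gen = min2(5, 4) = 4
  check.gen = sub(4, 4) = 0
  stats.gen = max2(4, 0) = 4
  driver.gen = max2(4, 0) = 4
  layout.gen = max2(4, 0) = 4
  south.gen = max2(4, -3) = 4
  report.gen = add(4, 4) = 8

After the edit, cleaning proceeds:
  tables.gen: a read changed (patch.txt 4->-8) — executes, giving 8.
  opt.gen: a read changed (tables.gen 4->8) — executes, giving 5.
  omega.gen: a read changed (opt.gen 4->5) — executes, giving 5.
  check.gen: a read changed (omega.gen 4->5; tables.gen 4->8) — executes, giving -3.
  stats.gen: a read changed (omega.gen 4->5; check.gen 0->-3) — executes, giving 5.
  driver.gen: a read changed (stats.gen 4->5; check.gen 0->-3) — executes, giving 5.
  layout.gen: a read changed (driver.gen 4->5; check.gen 0->-3) — executes, giving 5.
  south.gen: a read changed (layout.gen 4->5) — executes, giving 5.
  report.gen: a read changed (tables.gen 4->8; south.gen 4->5) — executes, giving 13.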